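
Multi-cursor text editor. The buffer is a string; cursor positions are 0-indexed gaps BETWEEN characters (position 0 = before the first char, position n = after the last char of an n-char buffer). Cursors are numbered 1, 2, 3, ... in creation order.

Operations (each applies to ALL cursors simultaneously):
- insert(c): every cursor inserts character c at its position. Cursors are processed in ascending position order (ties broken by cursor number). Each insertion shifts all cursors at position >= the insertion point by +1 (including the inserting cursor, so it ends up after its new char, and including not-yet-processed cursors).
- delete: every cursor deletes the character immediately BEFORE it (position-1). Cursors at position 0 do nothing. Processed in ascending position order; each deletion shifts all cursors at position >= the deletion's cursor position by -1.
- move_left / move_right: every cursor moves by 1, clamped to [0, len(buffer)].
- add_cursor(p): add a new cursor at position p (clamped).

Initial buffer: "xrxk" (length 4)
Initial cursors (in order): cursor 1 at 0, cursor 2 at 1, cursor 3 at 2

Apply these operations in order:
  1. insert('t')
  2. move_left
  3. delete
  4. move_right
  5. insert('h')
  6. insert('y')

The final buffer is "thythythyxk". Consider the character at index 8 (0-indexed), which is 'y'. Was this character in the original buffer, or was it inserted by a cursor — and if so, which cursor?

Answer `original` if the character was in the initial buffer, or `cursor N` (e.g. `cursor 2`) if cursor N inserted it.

Answer: cursor 3

Derivation:
After op 1 (insert('t')): buffer="txtrtxk" (len 7), cursors c1@1 c2@3 c3@5, authorship 1.2.3..
After op 2 (move_left): buffer="txtrtxk" (len 7), cursors c1@0 c2@2 c3@4, authorship 1.2.3..
After op 3 (delete): buffer="tttxk" (len 5), cursors c1@0 c2@1 c3@2, authorship 123..
After op 4 (move_right): buffer="tttxk" (len 5), cursors c1@1 c2@2 c3@3, authorship 123..
After op 5 (insert('h')): buffer="thththxk" (len 8), cursors c1@2 c2@4 c3@6, authorship 112233..
After op 6 (insert('y')): buffer="thythythyxk" (len 11), cursors c1@3 c2@6 c3@9, authorship 111222333..
Authorship (.=original, N=cursor N): 1 1 1 2 2 2 3 3 3 . .
Index 8: author = 3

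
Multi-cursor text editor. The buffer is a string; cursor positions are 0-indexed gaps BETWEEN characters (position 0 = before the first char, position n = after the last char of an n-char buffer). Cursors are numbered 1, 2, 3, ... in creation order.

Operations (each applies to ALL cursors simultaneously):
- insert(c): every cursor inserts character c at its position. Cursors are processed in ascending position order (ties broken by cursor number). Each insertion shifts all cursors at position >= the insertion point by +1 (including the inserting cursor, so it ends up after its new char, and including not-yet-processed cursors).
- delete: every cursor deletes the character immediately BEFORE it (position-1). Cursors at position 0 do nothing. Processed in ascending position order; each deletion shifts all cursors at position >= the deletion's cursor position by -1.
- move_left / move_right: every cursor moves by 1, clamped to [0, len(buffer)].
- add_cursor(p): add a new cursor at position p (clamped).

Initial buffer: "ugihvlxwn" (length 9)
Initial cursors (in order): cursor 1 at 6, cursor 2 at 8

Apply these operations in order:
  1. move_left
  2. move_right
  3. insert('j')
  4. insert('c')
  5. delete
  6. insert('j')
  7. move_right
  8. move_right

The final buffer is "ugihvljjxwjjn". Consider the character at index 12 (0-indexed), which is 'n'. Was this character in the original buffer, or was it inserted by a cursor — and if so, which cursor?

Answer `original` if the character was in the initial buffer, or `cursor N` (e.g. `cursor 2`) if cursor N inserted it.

After op 1 (move_left): buffer="ugihvlxwn" (len 9), cursors c1@5 c2@7, authorship .........
After op 2 (move_right): buffer="ugihvlxwn" (len 9), cursors c1@6 c2@8, authorship .........
After op 3 (insert('j')): buffer="ugihvljxwjn" (len 11), cursors c1@7 c2@10, authorship ......1..2.
After op 4 (insert('c')): buffer="ugihvljcxwjcn" (len 13), cursors c1@8 c2@12, authorship ......11..22.
After op 5 (delete): buffer="ugihvljxwjn" (len 11), cursors c1@7 c2@10, authorship ......1..2.
After op 6 (insert('j')): buffer="ugihvljjxwjjn" (len 13), cursors c1@8 c2@12, authorship ......11..22.
After op 7 (move_right): buffer="ugihvljjxwjjn" (len 13), cursors c1@9 c2@13, authorship ......11..22.
After op 8 (move_right): buffer="ugihvljjxwjjn" (len 13), cursors c1@10 c2@13, authorship ......11..22.
Authorship (.=original, N=cursor N): . . . . . . 1 1 . . 2 2 .
Index 12: author = original

Answer: original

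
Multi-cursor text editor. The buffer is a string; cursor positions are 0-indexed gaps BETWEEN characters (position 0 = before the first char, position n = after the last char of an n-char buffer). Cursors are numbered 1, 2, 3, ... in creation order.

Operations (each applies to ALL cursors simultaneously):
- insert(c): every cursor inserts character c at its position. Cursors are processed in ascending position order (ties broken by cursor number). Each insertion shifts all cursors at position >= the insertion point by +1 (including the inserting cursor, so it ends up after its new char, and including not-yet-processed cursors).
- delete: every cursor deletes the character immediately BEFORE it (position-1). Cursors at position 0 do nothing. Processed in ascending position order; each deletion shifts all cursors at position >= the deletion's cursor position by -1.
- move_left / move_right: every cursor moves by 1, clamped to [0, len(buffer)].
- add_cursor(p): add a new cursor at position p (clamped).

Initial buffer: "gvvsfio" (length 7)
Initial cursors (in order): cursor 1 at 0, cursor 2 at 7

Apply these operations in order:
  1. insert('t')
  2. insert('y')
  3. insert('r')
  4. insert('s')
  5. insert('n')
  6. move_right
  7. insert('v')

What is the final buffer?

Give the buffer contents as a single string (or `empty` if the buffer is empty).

After op 1 (insert('t')): buffer="tgvvsfiot" (len 9), cursors c1@1 c2@9, authorship 1.......2
After op 2 (insert('y')): buffer="tygvvsfioty" (len 11), cursors c1@2 c2@11, authorship 11.......22
After op 3 (insert('r')): buffer="tyrgvvsfiotyr" (len 13), cursors c1@3 c2@13, authorship 111.......222
After op 4 (insert('s')): buffer="tyrsgvvsfiotyrs" (len 15), cursors c1@4 c2@15, authorship 1111.......2222
After op 5 (insert('n')): buffer="tyrsngvvsfiotyrsn" (len 17), cursors c1@5 c2@17, authorship 11111.......22222
After op 6 (move_right): buffer="tyrsngvvsfiotyrsn" (len 17), cursors c1@6 c2@17, authorship 11111.......22222
After op 7 (insert('v')): buffer="tyrsngvvvsfiotyrsnv" (len 19), cursors c1@7 c2@19, authorship 11111.1......222222

Answer: tyrsngvvvsfiotyrsnv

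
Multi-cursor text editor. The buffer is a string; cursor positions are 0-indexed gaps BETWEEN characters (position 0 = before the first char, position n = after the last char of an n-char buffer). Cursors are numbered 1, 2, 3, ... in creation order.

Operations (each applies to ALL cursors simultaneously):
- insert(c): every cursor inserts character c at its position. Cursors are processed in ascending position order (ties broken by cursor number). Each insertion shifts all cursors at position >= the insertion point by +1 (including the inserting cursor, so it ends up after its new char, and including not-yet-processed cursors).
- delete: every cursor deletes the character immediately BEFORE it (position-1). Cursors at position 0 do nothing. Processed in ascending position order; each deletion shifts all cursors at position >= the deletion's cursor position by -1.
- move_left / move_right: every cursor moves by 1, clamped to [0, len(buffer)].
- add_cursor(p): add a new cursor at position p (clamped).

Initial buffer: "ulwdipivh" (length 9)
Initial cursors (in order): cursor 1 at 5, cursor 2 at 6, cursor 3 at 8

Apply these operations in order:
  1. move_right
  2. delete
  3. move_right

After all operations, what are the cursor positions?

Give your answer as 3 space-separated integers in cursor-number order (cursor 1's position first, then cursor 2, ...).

Answer: 6 6 6

Derivation:
After op 1 (move_right): buffer="ulwdipivh" (len 9), cursors c1@6 c2@7 c3@9, authorship .........
After op 2 (delete): buffer="ulwdiv" (len 6), cursors c1@5 c2@5 c3@6, authorship ......
After op 3 (move_right): buffer="ulwdiv" (len 6), cursors c1@6 c2@6 c3@6, authorship ......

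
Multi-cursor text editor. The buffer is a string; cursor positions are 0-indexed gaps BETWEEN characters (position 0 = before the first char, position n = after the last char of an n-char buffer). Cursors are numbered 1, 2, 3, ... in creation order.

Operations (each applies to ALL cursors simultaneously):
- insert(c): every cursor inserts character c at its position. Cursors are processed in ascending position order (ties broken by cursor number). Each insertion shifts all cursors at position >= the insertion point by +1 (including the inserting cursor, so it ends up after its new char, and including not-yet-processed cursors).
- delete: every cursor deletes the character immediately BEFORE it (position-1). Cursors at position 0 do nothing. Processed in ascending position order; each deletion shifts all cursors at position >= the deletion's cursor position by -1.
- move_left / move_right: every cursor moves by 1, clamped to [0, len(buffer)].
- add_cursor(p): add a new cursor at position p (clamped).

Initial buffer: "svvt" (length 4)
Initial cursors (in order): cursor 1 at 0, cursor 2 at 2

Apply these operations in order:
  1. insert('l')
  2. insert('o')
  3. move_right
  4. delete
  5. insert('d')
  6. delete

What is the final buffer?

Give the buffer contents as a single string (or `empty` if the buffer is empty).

After op 1 (insert('l')): buffer="lsvlvt" (len 6), cursors c1@1 c2@4, authorship 1..2..
After op 2 (insert('o')): buffer="losvlovt" (len 8), cursors c1@2 c2@6, authorship 11..22..
After op 3 (move_right): buffer="losvlovt" (len 8), cursors c1@3 c2@7, authorship 11..22..
After op 4 (delete): buffer="lovlot" (len 6), cursors c1@2 c2@5, authorship 11.22.
After op 5 (insert('d')): buffer="lodvlodt" (len 8), cursors c1@3 c2@7, authorship 111.222.
After op 6 (delete): buffer="lovlot" (len 6), cursors c1@2 c2@5, authorship 11.22.

Answer: lovlot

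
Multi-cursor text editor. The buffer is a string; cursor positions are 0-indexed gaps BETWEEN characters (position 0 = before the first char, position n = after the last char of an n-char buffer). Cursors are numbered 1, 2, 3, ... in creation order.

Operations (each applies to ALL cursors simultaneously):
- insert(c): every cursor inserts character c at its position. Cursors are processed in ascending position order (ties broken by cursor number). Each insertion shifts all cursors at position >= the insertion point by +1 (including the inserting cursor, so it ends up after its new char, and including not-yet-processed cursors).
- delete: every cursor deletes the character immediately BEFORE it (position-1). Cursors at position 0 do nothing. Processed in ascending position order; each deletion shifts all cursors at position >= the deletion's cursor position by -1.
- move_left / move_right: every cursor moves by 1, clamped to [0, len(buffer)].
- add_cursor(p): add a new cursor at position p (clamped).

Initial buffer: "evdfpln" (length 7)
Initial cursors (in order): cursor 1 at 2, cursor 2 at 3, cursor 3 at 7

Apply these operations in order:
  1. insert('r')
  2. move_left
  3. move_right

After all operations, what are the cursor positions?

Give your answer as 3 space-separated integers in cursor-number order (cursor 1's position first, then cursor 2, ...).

After op 1 (insert('r')): buffer="evrdrfplnr" (len 10), cursors c1@3 c2@5 c3@10, authorship ..1.2....3
After op 2 (move_left): buffer="evrdrfplnr" (len 10), cursors c1@2 c2@4 c3@9, authorship ..1.2....3
After op 3 (move_right): buffer="evrdrfplnr" (len 10), cursors c1@3 c2@5 c3@10, authorship ..1.2....3

Answer: 3 5 10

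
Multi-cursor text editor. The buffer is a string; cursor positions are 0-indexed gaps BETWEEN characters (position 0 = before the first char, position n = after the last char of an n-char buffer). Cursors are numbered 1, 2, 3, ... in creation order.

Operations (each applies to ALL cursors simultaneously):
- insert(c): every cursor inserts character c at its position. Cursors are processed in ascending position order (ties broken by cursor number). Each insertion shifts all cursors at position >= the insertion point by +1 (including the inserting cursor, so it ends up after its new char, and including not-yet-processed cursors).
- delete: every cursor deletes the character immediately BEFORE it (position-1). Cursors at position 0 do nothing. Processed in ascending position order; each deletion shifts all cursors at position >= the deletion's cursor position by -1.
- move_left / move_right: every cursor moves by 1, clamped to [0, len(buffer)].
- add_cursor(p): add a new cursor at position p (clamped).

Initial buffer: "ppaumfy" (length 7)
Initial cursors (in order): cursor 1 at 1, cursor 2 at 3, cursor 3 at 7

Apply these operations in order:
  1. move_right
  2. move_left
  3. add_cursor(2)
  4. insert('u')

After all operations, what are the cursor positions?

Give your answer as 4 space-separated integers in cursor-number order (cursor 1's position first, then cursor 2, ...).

After op 1 (move_right): buffer="ppaumfy" (len 7), cursors c1@2 c2@4 c3@7, authorship .......
After op 2 (move_left): buffer="ppaumfy" (len 7), cursors c1@1 c2@3 c3@6, authorship .......
After op 3 (add_cursor(2)): buffer="ppaumfy" (len 7), cursors c1@1 c4@2 c2@3 c3@6, authorship .......
After op 4 (insert('u')): buffer="pupuauumfuy" (len 11), cursors c1@2 c4@4 c2@6 c3@10, authorship .1.4.2...3.

Answer: 2 6 10 4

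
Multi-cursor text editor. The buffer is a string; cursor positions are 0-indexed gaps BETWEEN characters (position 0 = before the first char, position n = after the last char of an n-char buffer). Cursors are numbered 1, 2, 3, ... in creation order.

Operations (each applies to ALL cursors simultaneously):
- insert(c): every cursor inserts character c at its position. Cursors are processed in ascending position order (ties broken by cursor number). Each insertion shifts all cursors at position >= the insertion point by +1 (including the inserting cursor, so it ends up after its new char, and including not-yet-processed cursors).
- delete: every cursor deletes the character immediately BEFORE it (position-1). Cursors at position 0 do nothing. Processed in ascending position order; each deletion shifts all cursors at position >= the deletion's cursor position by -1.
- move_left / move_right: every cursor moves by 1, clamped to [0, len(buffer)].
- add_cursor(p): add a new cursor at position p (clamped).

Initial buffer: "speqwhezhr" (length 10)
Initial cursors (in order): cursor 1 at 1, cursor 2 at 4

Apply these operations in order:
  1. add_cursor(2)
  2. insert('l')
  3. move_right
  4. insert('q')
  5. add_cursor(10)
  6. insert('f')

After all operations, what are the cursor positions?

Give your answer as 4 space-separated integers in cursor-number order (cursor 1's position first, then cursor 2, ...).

Answer: 5 15 9 13

Derivation:
After op 1 (add_cursor(2)): buffer="speqwhezhr" (len 10), cursors c1@1 c3@2 c2@4, authorship ..........
After op 2 (insert('l')): buffer="slpleqlwhezhr" (len 13), cursors c1@2 c3@4 c2@7, authorship .1.3..2......
After op 3 (move_right): buffer="slpleqlwhezhr" (len 13), cursors c1@3 c3@5 c2@8, authorship .1.3..2......
After op 4 (insert('q')): buffer="slpqleqqlwqhezhr" (len 16), cursors c1@4 c3@7 c2@11, authorship .1.13.3.2.2.....
After op 5 (add_cursor(10)): buffer="slpqleqqlwqhezhr" (len 16), cursors c1@4 c3@7 c4@10 c2@11, authorship .1.13.3.2.2.....
After op 6 (insert('f')): buffer="slpqfleqfqlwfqfhezhr" (len 20), cursors c1@5 c3@9 c4@13 c2@15, authorship .1.113.33.2.422.....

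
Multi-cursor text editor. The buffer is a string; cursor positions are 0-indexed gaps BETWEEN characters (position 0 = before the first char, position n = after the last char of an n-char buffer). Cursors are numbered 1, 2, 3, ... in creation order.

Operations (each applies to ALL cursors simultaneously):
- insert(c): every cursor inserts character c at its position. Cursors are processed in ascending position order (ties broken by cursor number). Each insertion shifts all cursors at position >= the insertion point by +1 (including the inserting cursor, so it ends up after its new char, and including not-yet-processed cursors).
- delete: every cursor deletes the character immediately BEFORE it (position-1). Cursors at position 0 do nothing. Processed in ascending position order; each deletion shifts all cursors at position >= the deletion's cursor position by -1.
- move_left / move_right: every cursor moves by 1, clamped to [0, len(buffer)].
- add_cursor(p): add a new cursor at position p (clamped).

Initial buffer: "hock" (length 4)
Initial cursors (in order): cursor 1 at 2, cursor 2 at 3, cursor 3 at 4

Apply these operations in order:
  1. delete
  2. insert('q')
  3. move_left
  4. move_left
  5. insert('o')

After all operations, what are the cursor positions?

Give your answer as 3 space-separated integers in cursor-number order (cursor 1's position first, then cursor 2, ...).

Answer: 5 5 5

Derivation:
After op 1 (delete): buffer="h" (len 1), cursors c1@1 c2@1 c3@1, authorship .
After op 2 (insert('q')): buffer="hqqq" (len 4), cursors c1@4 c2@4 c3@4, authorship .123
After op 3 (move_left): buffer="hqqq" (len 4), cursors c1@3 c2@3 c3@3, authorship .123
After op 4 (move_left): buffer="hqqq" (len 4), cursors c1@2 c2@2 c3@2, authorship .123
After op 5 (insert('o')): buffer="hqoooqq" (len 7), cursors c1@5 c2@5 c3@5, authorship .112323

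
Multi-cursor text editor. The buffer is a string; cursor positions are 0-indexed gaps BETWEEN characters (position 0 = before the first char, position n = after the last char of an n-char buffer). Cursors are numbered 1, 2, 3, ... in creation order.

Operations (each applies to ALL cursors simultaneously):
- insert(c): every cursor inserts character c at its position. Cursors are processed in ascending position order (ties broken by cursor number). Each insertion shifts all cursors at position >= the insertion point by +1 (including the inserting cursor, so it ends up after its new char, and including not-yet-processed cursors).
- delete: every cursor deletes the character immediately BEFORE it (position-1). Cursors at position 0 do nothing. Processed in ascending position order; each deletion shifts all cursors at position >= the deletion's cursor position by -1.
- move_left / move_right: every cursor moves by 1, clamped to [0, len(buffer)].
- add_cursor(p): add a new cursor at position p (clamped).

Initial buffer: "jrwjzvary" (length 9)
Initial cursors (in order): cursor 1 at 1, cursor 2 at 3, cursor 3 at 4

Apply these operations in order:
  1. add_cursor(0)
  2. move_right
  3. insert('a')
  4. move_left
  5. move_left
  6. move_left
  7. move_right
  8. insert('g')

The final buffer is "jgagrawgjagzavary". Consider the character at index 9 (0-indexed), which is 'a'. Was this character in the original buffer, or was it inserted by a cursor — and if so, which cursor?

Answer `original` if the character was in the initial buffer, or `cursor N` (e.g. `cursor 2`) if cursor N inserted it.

Answer: cursor 2

Derivation:
After op 1 (add_cursor(0)): buffer="jrwjzvary" (len 9), cursors c4@0 c1@1 c2@3 c3@4, authorship .........
After op 2 (move_right): buffer="jrwjzvary" (len 9), cursors c4@1 c1@2 c2@4 c3@5, authorship .........
After op 3 (insert('a')): buffer="jarawjazavary" (len 13), cursors c4@2 c1@4 c2@7 c3@9, authorship .4.1..2.3....
After op 4 (move_left): buffer="jarawjazavary" (len 13), cursors c4@1 c1@3 c2@6 c3@8, authorship .4.1..2.3....
After op 5 (move_left): buffer="jarawjazavary" (len 13), cursors c4@0 c1@2 c2@5 c3@7, authorship .4.1..2.3....
After op 6 (move_left): buffer="jarawjazavary" (len 13), cursors c4@0 c1@1 c2@4 c3@6, authorship .4.1..2.3....
After op 7 (move_right): buffer="jarawjazavary" (len 13), cursors c4@1 c1@2 c2@5 c3@7, authorship .4.1..2.3....
After op 8 (insert('g')): buffer="jgagrawgjagzavary" (len 17), cursors c4@2 c1@4 c2@8 c3@11, authorship .441.1.2.23.3....
Authorship (.=original, N=cursor N): . 4 4 1 . 1 . 2 . 2 3 . 3 . . . .
Index 9: author = 2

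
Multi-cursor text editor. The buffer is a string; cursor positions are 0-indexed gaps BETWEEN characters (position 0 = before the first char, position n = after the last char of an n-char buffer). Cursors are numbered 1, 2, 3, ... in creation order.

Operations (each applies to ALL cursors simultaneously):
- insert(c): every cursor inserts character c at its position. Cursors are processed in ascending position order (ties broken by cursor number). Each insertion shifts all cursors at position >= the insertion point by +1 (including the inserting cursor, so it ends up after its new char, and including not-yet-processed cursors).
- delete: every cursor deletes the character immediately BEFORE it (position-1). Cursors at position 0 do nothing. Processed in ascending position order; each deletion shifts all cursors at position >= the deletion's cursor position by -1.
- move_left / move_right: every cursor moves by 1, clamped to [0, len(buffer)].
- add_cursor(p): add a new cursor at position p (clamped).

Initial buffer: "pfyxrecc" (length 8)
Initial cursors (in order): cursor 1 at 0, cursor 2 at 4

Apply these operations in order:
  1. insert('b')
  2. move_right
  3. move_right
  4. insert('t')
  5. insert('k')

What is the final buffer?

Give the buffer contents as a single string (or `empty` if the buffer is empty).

Answer: bpftkyxbretkcc

Derivation:
After op 1 (insert('b')): buffer="bpfyxbrecc" (len 10), cursors c1@1 c2@6, authorship 1....2....
After op 2 (move_right): buffer="bpfyxbrecc" (len 10), cursors c1@2 c2@7, authorship 1....2....
After op 3 (move_right): buffer="bpfyxbrecc" (len 10), cursors c1@3 c2@8, authorship 1....2....
After op 4 (insert('t')): buffer="bpftyxbretcc" (len 12), cursors c1@4 c2@10, authorship 1..1..2..2..
After op 5 (insert('k')): buffer="bpftkyxbretkcc" (len 14), cursors c1@5 c2@12, authorship 1..11..2..22..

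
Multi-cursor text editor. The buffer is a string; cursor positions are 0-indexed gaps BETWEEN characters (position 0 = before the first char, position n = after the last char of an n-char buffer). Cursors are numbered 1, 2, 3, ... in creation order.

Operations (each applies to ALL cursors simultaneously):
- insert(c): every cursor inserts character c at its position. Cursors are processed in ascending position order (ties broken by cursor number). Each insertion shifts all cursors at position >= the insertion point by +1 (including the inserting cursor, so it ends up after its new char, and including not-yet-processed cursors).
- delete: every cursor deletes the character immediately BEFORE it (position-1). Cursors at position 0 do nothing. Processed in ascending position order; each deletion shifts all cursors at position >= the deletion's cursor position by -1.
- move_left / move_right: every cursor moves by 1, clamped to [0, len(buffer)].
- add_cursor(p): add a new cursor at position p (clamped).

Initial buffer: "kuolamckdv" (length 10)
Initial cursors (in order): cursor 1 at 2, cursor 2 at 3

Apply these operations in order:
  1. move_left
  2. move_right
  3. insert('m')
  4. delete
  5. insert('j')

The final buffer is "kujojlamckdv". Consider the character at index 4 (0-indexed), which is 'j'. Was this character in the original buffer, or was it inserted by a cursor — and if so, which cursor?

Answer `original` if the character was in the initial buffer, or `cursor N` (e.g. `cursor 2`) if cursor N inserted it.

After op 1 (move_left): buffer="kuolamckdv" (len 10), cursors c1@1 c2@2, authorship ..........
After op 2 (move_right): buffer="kuolamckdv" (len 10), cursors c1@2 c2@3, authorship ..........
After op 3 (insert('m')): buffer="kumomlamckdv" (len 12), cursors c1@3 c2@5, authorship ..1.2.......
After op 4 (delete): buffer="kuolamckdv" (len 10), cursors c1@2 c2@3, authorship ..........
After op 5 (insert('j')): buffer="kujojlamckdv" (len 12), cursors c1@3 c2@5, authorship ..1.2.......
Authorship (.=original, N=cursor N): . . 1 . 2 . . . . . . .
Index 4: author = 2

Answer: cursor 2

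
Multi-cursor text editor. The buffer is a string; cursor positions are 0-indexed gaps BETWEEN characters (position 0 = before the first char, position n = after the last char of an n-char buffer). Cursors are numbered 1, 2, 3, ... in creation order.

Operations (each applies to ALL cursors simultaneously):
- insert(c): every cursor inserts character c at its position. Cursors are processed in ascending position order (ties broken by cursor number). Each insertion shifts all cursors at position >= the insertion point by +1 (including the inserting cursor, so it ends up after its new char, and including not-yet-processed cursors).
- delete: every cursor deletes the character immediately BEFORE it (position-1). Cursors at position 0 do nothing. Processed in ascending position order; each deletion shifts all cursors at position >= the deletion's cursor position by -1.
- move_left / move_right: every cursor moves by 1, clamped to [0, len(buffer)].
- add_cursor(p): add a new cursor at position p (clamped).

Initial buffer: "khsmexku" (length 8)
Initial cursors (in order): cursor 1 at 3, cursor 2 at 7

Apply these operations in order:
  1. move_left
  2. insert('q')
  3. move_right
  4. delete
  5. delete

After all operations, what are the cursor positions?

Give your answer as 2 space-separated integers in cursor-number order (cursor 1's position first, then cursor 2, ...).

After op 1 (move_left): buffer="khsmexku" (len 8), cursors c1@2 c2@6, authorship ........
After op 2 (insert('q')): buffer="khqsmexqku" (len 10), cursors c1@3 c2@8, authorship ..1....2..
After op 3 (move_right): buffer="khqsmexqku" (len 10), cursors c1@4 c2@9, authorship ..1....2..
After op 4 (delete): buffer="khqmexqu" (len 8), cursors c1@3 c2@7, authorship ..1...2.
After op 5 (delete): buffer="khmexu" (len 6), cursors c1@2 c2@5, authorship ......

Answer: 2 5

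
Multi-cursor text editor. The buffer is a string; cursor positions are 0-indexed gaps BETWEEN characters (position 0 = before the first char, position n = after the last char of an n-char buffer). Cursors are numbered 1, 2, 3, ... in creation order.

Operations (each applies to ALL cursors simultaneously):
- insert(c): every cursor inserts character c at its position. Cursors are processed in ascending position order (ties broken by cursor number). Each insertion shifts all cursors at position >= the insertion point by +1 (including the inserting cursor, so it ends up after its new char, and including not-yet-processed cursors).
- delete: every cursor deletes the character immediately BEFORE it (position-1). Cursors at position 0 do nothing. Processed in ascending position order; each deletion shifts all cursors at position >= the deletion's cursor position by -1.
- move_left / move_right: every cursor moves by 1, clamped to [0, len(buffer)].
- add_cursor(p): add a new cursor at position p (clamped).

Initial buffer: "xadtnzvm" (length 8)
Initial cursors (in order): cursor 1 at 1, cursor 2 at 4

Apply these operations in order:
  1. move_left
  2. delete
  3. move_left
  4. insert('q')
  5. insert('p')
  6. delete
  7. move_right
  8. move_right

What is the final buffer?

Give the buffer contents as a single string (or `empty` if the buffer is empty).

Answer: qxqatnzvm

Derivation:
After op 1 (move_left): buffer="xadtnzvm" (len 8), cursors c1@0 c2@3, authorship ........
After op 2 (delete): buffer="xatnzvm" (len 7), cursors c1@0 c2@2, authorship .......
After op 3 (move_left): buffer="xatnzvm" (len 7), cursors c1@0 c2@1, authorship .......
After op 4 (insert('q')): buffer="qxqatnzvm" (len 9), cursors c1@1 c2@3, authorship 1.2......
After op 5 (insert('p')): buffer="qpxqpatnzvm" (len 11), cursors c1@2 c2@5, authorship 11.22......
After op 6 (delete): buffer="qxqatnzvm" (len 9), cursors c1@1 c2@3, authorship 1.2......
After op 7 (move_right): buffer="qxqatnzvm" (len 9), cursors c1@2 c2@4, authorship 1.2......
After op 8 (move_right): buffer="qxqatnzvm" (len 9), cursors c1@3 c2@5, authorship 1.2......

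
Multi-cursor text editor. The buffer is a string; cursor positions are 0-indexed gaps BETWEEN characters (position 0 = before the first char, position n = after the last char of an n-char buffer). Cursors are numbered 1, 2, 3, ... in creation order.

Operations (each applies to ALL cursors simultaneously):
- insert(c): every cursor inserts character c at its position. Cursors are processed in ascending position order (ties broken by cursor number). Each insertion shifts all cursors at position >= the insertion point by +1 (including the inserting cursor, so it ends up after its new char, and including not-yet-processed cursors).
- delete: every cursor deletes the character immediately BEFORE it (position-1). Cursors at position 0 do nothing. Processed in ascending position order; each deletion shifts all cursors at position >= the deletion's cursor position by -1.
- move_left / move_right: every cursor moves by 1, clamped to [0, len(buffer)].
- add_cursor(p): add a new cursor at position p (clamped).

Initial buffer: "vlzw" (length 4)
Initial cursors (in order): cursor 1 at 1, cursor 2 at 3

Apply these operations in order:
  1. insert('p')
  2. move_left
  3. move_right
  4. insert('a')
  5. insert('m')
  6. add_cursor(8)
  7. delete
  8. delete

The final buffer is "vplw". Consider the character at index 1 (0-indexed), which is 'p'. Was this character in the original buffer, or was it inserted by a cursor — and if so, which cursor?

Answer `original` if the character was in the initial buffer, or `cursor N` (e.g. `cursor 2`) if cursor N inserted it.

Answer: cursor 1

Derivation:
After op 1 (insert('p')): buffer="vplzpw" (len 6), cursors c1@2 c2@5, authorship .1..2.
After op 2 (move_left): buffer="vplzpw" (len 6), cursors c1@1 c2@4, authorship .1..2.
After op 3 (move_right): buffer="vplzpw" (len 6), cursors c1@2 c2@5, authorship .1..2.
After op 4 (insert('a')): buffer="vpalzpaw" (len 8), cursors c1@3 c2@7, authorship .11..22.
After op 5 (insert('m')): buffer="vpamlzpamw" (len 10), cursors c1@4 c2@9, authorship .111..222.
After op 6 (add_cursor(8)): buffer="vpamlzpamw" (len 10), cursors c1@4 c3@8 c2@9, authorship .111..222.
After op 7 (delete): buffer="vpalzpw" (len 7), cursors c1@3 c2@6 c3@6, authorship .11..2.
After op 8 (delete): buffer="vplw" (len 4), cursors c1@2 c2@3 c3@3, authorship .1..
Authorship (.=original, N=cursor N): . 1 . .
Index 1: author = 1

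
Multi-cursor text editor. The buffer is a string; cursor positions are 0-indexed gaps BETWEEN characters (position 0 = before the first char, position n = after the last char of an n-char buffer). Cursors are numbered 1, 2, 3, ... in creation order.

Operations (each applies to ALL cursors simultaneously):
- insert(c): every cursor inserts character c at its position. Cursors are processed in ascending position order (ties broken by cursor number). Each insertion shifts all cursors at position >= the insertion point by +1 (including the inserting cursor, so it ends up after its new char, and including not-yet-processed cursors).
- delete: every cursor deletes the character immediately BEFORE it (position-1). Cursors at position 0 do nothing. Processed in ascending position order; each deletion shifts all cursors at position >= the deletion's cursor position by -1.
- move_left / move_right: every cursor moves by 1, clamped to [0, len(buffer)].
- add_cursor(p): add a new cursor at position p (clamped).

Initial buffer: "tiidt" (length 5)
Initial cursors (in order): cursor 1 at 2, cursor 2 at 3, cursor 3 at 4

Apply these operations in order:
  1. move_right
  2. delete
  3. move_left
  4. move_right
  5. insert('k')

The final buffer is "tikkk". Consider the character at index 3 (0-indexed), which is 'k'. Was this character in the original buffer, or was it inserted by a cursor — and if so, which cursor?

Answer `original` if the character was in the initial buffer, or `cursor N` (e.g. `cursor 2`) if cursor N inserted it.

Answer: cursor 2

Derivation:
After op 1 (move_right): buffer="tiidt" (len 5), cursors c1@3 c2@4 c3@5, authorship .....
After op 2 (delete): buffer="ti" (len 2), cursors c1@2 c2@2 c3@2, authorship ..
After op 3 (move_left): buffer="ti" (len 2), cursors c1@1 c2@1 c3@1, authorship ..
After op 4 (move_right): buffer="ti" (len 2), cursors c1@2 c2@2 c3@2, authorship ..
After op 5 (insert('k')): buffer="tikkk" (len 5), cursors c1@5 c2@5 c3@5, authorship ..123
Authorship (.=original, N=cursor N): . . 1 2 3
Index 3: author = 2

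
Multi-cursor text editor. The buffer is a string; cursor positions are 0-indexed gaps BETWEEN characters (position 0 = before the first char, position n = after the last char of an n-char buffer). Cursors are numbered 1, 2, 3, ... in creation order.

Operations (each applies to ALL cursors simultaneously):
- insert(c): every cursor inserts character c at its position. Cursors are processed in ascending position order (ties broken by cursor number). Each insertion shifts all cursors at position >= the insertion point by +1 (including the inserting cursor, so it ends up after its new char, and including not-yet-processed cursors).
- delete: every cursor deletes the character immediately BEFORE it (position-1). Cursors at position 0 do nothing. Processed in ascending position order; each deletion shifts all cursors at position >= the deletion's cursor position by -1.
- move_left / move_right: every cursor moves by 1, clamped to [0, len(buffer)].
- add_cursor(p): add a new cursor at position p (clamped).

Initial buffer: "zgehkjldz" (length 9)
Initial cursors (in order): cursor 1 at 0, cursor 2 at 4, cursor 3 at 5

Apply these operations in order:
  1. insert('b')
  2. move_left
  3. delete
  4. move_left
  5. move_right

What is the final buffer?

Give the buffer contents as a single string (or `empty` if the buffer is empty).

Answer: bzgebbjldz

Derivation:
After op 1 (insert('b')): buffer="bzgehbkbjldz" (len 12), cursors c1@1 c2@6 c3@8, authorship 1....2.3....
After op 2 (move_left): buffer="bzgehbkbjldz" (len 12), cursors c1@0 c2@5 c3@7, authorship 1....2.3....
After op 3 (delete): buffer="bzgebbjldz" (len 10), cursors c1@0 c2@4 c3@5, authorship 1...23....
After op 4 (move_left): buffer="bzgebbjldz" (len 10), cursors c1@0 c2@3 c3@4, authorship 1...23....
After op 5 (move_right): buffer="bzgebbjldz" (len 10), cursors c1@1 c2@4 c3@5, authorship 1...23....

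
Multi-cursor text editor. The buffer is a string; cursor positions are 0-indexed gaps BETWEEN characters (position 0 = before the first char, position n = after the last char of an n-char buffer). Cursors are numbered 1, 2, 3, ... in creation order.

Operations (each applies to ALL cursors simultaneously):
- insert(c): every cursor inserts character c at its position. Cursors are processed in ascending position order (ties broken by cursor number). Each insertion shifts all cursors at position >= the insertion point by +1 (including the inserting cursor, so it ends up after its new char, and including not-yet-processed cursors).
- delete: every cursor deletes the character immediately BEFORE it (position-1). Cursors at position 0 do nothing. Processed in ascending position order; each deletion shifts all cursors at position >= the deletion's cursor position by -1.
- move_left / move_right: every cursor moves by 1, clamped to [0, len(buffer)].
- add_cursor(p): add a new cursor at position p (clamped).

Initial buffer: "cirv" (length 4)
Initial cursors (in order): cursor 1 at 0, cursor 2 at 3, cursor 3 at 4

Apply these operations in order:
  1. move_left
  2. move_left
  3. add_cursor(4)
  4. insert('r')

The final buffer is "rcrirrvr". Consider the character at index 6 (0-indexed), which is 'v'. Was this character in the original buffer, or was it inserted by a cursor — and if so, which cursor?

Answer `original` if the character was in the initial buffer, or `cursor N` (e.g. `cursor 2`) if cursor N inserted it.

After op 1 (move_left): buffer="cirv" (len 4), cursors c1@0 c2@2 c3@3, authorship ....
After op 2 (move_left): buffer="cirv" (len 4), cursors c1@0 c2@1 c3@2, authorship ....
After op 3 (add_cursor(4)): buffer="cirv" (len 4), cursors c1@0 c2@1 c3@2 c4@4, authorship ....
After op 4 (insert('r')): buffer="rcrirrvr" (len 8), cursors c1@1 c2@3 c3@5 c4@8, authorship 1.2.3..4
Authorship (.=original, N=cursor N): 1 . 2 . 3 . . 4
Index 6: author = original

Answer: original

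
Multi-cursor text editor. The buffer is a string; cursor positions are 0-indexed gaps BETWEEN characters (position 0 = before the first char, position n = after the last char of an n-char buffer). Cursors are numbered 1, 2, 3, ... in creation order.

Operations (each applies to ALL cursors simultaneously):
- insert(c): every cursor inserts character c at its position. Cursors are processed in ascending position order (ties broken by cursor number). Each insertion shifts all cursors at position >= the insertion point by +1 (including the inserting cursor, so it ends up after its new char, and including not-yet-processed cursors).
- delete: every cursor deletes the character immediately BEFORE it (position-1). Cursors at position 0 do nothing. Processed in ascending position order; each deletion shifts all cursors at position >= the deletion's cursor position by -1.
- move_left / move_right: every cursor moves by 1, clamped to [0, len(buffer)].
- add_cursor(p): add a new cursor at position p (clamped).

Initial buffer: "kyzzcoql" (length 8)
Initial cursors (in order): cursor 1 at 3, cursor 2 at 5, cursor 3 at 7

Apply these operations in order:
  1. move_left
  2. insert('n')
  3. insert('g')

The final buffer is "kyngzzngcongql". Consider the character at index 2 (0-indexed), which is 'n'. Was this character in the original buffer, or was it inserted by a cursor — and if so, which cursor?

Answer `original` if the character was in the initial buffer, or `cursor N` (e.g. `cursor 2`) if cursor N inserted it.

Answer: cursor 1

Derivation:
After op 1 (move_left): buffer="kyzzcoql" (len 8), cursors c1@2 c2@4 c3@6, authorship ........
After op 2 (insert('n')): buffer="kynzznconql" (len 11), cursors c1@3 c2@6 c3@9, authorship ..1..2..3..
After op 3 (insert('g')): buffer="kyngzzngcongql" (len 14), cursors c1@4 c2@8 c3@12, authorship ..11..22..33..
Authorship (.=original, N=cursor N): . . 1 1 . . 2 2 . . 3 3 . .
Index 2: author = 1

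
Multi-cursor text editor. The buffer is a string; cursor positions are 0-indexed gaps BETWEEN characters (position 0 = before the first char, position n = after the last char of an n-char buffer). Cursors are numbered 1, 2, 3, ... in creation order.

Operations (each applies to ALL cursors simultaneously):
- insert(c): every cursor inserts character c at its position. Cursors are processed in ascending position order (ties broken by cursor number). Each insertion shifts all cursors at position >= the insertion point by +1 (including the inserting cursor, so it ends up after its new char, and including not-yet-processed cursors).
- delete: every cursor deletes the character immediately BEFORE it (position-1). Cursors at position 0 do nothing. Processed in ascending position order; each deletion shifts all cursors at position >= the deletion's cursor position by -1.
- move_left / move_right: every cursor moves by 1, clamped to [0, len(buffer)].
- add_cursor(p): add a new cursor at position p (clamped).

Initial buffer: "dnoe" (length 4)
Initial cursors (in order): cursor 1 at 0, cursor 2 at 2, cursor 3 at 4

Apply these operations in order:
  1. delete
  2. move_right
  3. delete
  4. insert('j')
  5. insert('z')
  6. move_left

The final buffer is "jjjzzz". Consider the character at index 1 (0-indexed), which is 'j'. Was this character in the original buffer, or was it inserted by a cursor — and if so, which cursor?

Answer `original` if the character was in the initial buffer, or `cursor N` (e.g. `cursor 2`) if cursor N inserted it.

After op 1 (delete): buffer="do" (len 2), cursors c1@0 c2@1 c3@2, authorship ..
After op 2 (move_right): buffer="do" (len 2), cursors c1@1 c2@2 c3@2, authorship ..
After op 3 (delete): buffer="" (len 0), cursors c1@0 c2@0 c3@0, authorship 
After op 4 (insert('j')): buffer="jjj" (len 3), cursors c1@3 c2@3 c3@3, authorship 123
After op 5 (insert('z')): buffer="jjjzzz" (len 6), cursors c1@6 c2@6 c3@6, authorship 123123
After op 6 (move_left): buffer="jjjzzz" (len 6), cursors c1@5 c2@5 c3@5, authorship 123123
Authorship (.=original, N=cursor N): 1 2 3 1 2 3
Index 1: author = 2

Answer: cursor 2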